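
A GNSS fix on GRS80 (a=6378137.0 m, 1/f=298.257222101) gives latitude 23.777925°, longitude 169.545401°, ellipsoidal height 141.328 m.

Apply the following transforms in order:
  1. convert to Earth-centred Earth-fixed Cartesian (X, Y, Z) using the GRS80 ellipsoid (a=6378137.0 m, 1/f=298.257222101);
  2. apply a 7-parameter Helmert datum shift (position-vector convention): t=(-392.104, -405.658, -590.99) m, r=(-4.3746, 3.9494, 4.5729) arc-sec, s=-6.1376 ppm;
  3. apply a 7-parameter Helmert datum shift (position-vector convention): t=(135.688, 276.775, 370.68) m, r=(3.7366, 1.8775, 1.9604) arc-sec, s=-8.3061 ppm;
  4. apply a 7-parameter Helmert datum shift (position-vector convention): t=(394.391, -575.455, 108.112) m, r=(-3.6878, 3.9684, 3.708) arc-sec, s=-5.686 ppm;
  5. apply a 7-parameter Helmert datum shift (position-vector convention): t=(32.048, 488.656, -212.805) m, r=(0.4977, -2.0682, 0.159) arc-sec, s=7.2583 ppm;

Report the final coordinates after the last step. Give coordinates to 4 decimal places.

X=-5742800.5136 m, Y=1059240.3188 m, Z=2555688.8434 m

start: φ=23.777925°, λ=169.545401°, h=141.328 m
→ ECEF (a=6378137.000, f=1/298.257222101): X=-5743086.7815, Y=1059711.7822, Z=2555851.2565
→ Helmert 7p (PV): X=-5743418.1933, Y=1059226.5023, Z=2555332.0683
→ Helmert 7p (PV): X=-5743221.6076, Y=1059393.6017, Z=2555752.9901
→ Helmert 7p (PV): X=-5742764.4344, Y=1058754.5723, Z=2555938.1246
→ Helmert 7p (PV): X=-5742800.5136, Y=1059240.3188, Z=2555688.8434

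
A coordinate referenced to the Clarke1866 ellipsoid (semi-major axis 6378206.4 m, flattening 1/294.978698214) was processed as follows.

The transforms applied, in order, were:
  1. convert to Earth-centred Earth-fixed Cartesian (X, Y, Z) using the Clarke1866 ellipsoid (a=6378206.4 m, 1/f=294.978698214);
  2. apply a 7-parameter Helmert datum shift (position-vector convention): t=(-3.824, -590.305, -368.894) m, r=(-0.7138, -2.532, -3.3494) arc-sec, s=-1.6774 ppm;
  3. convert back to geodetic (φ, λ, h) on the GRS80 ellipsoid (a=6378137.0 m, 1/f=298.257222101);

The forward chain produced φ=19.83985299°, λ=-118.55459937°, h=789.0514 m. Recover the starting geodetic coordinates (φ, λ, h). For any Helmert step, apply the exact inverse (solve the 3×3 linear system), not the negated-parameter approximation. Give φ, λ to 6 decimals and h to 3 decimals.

φ=19.846114°, λ=-118.556075°, h=393.504 m

start: φ=19.839853°, λ=-118.554599°, h=789.051 m
→ ECEF (a=6378137.000, f=1/298.257222101): X=-2869227.8469, Y=-5272472.4216, Z=2151296.5094
→ Helmert⁻¹: X=-2869116.8151, Y=-5271944.9955, Z=2151685.9884
→ geod (Bowring, a=6378206.400): φ=19.84611400°, λ=-118.55607500°, h=393.5040 m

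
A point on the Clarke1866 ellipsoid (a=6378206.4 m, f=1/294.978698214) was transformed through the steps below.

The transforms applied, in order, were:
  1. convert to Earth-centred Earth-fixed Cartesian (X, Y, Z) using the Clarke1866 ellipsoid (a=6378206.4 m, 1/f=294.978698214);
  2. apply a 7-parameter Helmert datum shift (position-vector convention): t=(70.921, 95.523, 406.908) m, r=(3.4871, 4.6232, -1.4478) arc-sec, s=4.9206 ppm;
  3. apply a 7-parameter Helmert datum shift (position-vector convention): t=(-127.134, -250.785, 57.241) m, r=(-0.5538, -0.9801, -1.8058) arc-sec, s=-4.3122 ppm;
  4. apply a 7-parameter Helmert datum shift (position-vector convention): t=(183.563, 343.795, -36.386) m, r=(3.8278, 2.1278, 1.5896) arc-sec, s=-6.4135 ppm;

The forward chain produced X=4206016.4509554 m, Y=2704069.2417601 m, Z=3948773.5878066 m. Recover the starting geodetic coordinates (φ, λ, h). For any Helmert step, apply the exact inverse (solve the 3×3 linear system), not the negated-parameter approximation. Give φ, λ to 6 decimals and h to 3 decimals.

φ=38.486509°, λ=32.738535°, h=1182.418 m

start: X=4206016.4510, Y=2704069.2418, Z=3948773.5878 m
→ Helmert⁻¹: X=4205839.9636, Y=2703783.6557, Z=3948828.5105
→ Helmert⁻¹: X=4205980.3244, Y=2704072.3214, Z=3948775.5723
→ Helmert⁻¹: X=4205781.2287, Y=2704059.7655, Z=3948397.7894
→ geod (Bowring, a=6378206.400): φ=38.48650900°, λ=32.73853500°, h=1182.4180 m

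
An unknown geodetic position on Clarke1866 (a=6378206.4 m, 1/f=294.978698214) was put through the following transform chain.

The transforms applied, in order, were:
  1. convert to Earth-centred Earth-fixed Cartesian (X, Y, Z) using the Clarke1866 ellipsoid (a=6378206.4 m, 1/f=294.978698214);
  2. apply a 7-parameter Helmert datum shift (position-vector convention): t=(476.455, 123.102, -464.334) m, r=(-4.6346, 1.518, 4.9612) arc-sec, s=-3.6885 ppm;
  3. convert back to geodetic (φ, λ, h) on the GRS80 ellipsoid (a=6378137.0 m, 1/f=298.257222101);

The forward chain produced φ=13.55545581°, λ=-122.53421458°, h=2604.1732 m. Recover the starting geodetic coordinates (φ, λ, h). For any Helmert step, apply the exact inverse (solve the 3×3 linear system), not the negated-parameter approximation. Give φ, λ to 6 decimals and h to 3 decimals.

start: φ=13.555456°, λ=-122.534215°, h=2604.173 m
→ ECEF (a=6378137.000, f=1/298.257222101): X=-3336604.2289, Y=-5230524.2310, Z=1485824.3199
→ Helmert⁻¹: X=-3337229.7399, Y=-5230619.7500, Z=1486152.0482
→ geod (Bowring, a=6378206.400): φ=13.55842800°, λ=-122.53861000°, h=3029.9600 m

φ=13.558428°, λ=-122.538610°, h=3029.960 m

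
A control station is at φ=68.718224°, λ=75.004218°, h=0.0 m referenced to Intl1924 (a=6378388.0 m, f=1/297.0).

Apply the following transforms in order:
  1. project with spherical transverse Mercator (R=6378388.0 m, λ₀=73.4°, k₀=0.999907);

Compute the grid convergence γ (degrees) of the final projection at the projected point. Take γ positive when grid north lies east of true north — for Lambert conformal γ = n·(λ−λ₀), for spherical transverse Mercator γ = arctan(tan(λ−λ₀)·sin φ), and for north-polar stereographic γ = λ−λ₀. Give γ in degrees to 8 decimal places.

start: φ=68.718224°, λ=75.004218°, h=0.000 m
→ into tm (λ₀=73.4°): φ=68.71822400°, λ−λ₀=1.60421800°
convergence γ = 1.49487257°

1.49487257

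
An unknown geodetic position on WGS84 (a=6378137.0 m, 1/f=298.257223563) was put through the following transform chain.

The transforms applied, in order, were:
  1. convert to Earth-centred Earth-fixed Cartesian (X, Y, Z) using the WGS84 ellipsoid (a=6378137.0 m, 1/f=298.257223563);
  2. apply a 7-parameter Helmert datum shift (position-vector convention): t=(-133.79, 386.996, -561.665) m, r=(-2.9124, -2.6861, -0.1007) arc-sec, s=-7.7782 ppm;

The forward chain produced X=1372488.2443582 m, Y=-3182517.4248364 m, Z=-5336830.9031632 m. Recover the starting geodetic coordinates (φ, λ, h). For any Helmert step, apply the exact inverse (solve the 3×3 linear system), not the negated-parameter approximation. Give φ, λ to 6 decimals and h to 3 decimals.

φ=-57.170190°, λ=-66.672496°, h=207.976 m

start: X=1372488.2444, Y=-3182517.4248, Z=-5336830.9032 m
→ Helmert⁻¹: X=1372564.7715, Y=-3182853.1601, Z=-5336373.5604
→ geod (Bowring, a=6378137.000): φ=-57.17019000°, λ=-66.67249600°, h=207.9760 m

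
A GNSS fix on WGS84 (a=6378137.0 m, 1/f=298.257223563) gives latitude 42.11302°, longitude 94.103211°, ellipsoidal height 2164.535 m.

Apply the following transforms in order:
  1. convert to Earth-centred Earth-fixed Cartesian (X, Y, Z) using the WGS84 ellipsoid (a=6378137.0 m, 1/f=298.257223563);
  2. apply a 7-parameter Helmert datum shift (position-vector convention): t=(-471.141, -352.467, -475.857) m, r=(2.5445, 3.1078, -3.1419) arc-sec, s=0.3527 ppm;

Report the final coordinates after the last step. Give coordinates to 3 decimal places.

start: φ=42.113020°, λ=94.103211°, h=2164.535 m
→ ECEF (a=6378137.000, f=1/298.257223563): X=-339176.8331, Y=4728045.2696, Z=4256376.2346
→ Helmert 7p (PV): X=-339511.9434, Y=4727647.1296, Z=4255965.3148

X=-339511.943 m, Y=4727647.130 m, Z=4255965.315 m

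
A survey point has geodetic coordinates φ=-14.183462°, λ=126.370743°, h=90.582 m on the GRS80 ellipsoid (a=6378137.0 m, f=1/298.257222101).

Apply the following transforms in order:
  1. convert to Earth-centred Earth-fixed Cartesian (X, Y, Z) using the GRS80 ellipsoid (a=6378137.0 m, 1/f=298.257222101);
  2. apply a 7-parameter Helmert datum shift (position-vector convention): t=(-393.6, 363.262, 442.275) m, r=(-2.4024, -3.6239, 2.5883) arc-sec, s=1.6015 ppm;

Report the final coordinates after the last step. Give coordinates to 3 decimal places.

start: φ=-14.183462°, λ=126.370743°, h=90.582 m
→ ECEF (a=6378137.000, f=1/298.257222101): X=-3667775.5057, Y=4980171.8364, Z=-1552691.4435
→ Helmert 7p (PV): X=-3668210.1936, Y=4980478.9648, Z=-1552374.1000

X=-3668210.194 m, Y=4980478.965 m, Z=-1552374.100 m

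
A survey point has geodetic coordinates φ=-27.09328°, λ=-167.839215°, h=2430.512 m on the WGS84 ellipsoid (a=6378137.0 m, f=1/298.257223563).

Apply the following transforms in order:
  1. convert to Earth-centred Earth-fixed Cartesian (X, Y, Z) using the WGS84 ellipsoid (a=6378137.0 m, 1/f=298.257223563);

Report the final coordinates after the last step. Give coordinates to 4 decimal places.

X=-5556795.1496 m, Y=-1197441.1981 m, Z=-2888527.9902 m

start: φ=-27.093280°, λ=-167.839215°, h=2430.512 m
→ ECEF (a=6378137.000, f=1/298.257223563): X=-5556795.1496, Y=-1197441.1981, Z=-2888527.9902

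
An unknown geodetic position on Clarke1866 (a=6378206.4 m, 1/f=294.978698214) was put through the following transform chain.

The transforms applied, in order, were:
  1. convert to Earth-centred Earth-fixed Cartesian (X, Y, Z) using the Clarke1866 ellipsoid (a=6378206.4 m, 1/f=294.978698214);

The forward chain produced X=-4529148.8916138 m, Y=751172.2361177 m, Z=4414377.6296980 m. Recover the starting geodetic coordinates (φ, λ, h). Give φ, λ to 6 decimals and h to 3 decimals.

start: X=-4529148.8916, Y=751172.2361, Z=4414377.6297 m
→ geod (Bowring, a=6378206.400): φ=44.07069300°, λ=170.58305200°, h=1209.8590 m

φ=44.070693°, λ=170.583052°, h=1209.859 m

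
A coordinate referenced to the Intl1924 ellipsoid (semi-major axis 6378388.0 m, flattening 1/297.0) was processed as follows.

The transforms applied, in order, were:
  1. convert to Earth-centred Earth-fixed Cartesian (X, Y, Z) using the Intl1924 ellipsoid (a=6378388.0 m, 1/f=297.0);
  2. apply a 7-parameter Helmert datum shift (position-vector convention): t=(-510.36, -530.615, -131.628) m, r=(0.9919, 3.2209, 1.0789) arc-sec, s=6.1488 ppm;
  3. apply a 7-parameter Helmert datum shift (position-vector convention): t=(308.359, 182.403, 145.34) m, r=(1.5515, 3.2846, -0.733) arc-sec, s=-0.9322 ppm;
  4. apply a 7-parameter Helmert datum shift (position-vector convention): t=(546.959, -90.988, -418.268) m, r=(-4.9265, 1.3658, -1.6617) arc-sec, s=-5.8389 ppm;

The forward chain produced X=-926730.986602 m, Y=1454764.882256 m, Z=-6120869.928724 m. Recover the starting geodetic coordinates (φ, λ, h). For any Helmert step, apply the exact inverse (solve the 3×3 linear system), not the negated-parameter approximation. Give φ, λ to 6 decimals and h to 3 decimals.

start: X=-926730.9866, Y=1454764.8823, Z=-6120869.9287 m
→ Helmert⁻¹: X=-927254.5545, Y=1455003.0781, Z=-6120458.7857
→ Helmert⁻¹: X=-927471.4818, Y=1454772.6967, Z=-6120635.5432
→ Helmert⁻¹: X=-926852.2365, Y=1455269.7788, Z=-6120487.7530
→ geod (Bowring, a=6378388.000): φ=-74.35753800°, λ=122.49280600°, h=542.3200 m

φ=-74.357538°, λ=122.492806°, h=542.320 m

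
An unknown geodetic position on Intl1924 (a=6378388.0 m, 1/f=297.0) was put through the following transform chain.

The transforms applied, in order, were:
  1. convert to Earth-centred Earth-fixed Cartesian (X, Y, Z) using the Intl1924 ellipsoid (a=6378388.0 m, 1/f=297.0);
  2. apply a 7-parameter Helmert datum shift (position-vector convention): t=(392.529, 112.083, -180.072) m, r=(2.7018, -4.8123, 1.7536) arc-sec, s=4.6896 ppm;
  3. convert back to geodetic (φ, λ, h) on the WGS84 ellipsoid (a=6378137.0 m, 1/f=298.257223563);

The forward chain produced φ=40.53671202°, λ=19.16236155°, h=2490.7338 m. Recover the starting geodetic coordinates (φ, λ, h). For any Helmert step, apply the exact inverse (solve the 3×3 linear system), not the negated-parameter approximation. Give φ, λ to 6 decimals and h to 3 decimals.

φ=40.539631°, λ=19.162375°, h=2055.119 m

start: φ=40.536712°, λ=19.162362°, h=2490.734 m
→ ECEF (a=6378137.000, f=1/298.257223563): X=4587014.7807, Y=1593989.6277, Z=4125077.7821
→ Helmert⁻¹: X=4586710.5347, Y=1593885.1089, Z=4125110.6195
→ geod (Bowring, a=6378388.000): φ=40.53963100°, λ=19.16237500°, h=2055.1190 m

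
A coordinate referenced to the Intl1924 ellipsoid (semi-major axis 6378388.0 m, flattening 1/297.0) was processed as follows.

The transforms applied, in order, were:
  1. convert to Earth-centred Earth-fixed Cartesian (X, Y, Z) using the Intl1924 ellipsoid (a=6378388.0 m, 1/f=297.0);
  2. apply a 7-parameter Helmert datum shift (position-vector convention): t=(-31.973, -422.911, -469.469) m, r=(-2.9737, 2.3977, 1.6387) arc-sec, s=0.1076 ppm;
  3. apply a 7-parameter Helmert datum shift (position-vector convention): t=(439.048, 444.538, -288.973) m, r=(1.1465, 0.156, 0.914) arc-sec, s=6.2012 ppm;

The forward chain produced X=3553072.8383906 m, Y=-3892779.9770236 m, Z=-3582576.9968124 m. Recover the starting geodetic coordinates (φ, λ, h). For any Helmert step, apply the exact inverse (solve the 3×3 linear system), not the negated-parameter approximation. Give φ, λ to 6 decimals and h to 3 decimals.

φ=-34.381063°, λ=-47.615780°, h=567.442 m

start: X=3553072.8384, Y=-3892779.9770, Z=-3582576.9968 m
→ Helmert⁻¹: X=3552597.2175, Y=-3893236.0263, Z=-3582241.4825
→ Helmert⁻¹: X=3552639.5175, Y=-3892789.2826, Z=-3581786.4528
→ geod (Bowring, a=6378388.000): φ=-34.38106300°, λ=-47.61578000°, h=567.4420 m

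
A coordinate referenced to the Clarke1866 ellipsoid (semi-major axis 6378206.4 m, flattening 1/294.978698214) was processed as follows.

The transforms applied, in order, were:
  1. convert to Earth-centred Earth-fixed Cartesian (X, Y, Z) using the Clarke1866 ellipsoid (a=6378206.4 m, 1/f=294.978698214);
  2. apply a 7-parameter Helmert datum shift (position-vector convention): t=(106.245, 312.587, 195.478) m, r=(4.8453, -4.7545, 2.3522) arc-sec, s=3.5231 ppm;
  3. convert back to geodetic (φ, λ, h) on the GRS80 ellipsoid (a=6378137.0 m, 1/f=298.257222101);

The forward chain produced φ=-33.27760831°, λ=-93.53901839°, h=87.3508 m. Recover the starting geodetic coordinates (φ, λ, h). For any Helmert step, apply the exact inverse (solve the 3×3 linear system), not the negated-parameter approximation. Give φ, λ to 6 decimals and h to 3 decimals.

start: φ=-33.277608°, λ=-93.539018°, h=87.351 m
→ ECEF (a=6378137.000, f=1/298.257222101): X=-329487.9287, Y=-5327537.5411, Z=-3479787.4097
→ Helmert⁻¹: X=-329733.9827, Y=-5327909.3412, Z=-3479837.8707
→ geod (Bowring, a=6378206.400): φ=-33.27804300°, λ=-93.54140800°, h=440.0400 m

φ=-33.278043°, λ=-93.541408°, h=440.040 m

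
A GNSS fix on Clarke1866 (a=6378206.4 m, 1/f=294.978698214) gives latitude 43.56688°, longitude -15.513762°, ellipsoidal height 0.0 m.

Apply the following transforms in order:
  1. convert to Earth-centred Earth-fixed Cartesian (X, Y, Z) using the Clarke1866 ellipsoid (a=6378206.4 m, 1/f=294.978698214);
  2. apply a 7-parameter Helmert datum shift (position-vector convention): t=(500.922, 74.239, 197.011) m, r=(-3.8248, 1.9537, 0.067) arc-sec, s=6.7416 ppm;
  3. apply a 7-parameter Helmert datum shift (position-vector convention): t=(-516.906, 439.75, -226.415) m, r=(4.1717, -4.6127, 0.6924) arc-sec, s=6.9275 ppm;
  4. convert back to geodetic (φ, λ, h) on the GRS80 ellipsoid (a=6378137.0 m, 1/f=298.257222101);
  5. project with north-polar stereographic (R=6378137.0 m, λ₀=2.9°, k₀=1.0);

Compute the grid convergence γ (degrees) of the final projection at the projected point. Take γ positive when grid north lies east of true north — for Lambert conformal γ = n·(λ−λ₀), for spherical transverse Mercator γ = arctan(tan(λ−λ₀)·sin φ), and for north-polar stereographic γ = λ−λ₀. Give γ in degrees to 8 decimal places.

-18.40774790

start: φ=43.566880°, λ=-15.513762°, h=0.000 m
→ ECEF (a=6378206.400, f=1/294.978698214): X=4460258.1133, Y=-1238092.8378, Z=4373146.6720
→ Helmert 7p (PV): X=4460830.9286, Y=-1237944.4042, Z=4373353.8764
→ Helmert 7p (PV): X=4460251.2786, Y=-1237586.7072, Z=4373232.4785
→ geod (Bowring, a=6378137.000): φ=43.56618172°, λ=-15.50774790°, h=-87.1117 m
→ into stereo (λ₀=2.9°): φ=43.56618172°, λ−λ₀=-18.40774790°
convergence γ = -18.40774790°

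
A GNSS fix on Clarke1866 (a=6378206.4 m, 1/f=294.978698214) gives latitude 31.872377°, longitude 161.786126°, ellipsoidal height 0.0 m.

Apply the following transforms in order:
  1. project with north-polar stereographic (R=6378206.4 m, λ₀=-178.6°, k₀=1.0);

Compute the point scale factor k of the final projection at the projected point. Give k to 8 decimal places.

1.30887570

start: φ=31.872377°, λ=161.786126°, h=0.000 m
→ into stereo (λ₀=-178.6°): φ=31.87237700°, λ−λ₀=-19.61387400°
scale k = 1.30887570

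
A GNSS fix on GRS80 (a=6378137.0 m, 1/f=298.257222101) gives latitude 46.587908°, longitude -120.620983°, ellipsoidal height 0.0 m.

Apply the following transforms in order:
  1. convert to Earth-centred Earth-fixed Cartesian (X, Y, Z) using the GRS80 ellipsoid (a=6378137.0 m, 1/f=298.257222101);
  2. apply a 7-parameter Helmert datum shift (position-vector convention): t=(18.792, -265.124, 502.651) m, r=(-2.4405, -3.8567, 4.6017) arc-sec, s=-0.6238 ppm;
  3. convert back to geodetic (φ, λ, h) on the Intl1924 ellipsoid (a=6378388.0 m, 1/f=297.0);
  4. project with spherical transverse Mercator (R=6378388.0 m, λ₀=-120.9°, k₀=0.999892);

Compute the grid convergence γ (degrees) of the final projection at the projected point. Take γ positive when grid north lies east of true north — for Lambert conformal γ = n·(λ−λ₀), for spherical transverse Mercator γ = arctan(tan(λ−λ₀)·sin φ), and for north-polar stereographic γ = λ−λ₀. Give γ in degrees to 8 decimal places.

0.20409081

start: φ=46.587908°, λ=-120.620983°, h=0.000 m
→ ECEF (a=6378137.000, f=1/298.257222101): X=-2236625.1311, Y=-3778767.4594, Z=4610401.5755
→ Helmert 7p (PV): X=-2236606.8452, Y=-3779025.5749, Z=4610904.2405
→ geod (Bowring, a=6378388.000): φ=46.59044555°, λ=-120.61906228°, h=308.5480 m
→ into tm (λ₀=-120.9°): φ=46.59044555°, λ−λ₀=0.28093772°
convergence γ = 0.20409081°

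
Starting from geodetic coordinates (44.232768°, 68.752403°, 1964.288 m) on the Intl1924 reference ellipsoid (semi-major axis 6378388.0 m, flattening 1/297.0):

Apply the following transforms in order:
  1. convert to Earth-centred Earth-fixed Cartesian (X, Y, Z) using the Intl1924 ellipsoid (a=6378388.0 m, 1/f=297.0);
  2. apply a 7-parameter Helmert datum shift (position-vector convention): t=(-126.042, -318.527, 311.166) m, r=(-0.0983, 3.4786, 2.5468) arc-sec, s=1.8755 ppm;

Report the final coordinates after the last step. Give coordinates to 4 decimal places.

X=1659356.9009 m, Y=4267530.7317 m, Z=4428398.3831 m

start: φ=44.232768°, λ=68.752403°, h=1964.288 m
→ ECEF (a=6378388.000, f=1/297.0): X=1659457.8474, Y=4267818.6543, Z=4428108.9324
→ Helmert 7p (PV): X=1659356.9009, Y=4267530.7317, Z=4428398.3831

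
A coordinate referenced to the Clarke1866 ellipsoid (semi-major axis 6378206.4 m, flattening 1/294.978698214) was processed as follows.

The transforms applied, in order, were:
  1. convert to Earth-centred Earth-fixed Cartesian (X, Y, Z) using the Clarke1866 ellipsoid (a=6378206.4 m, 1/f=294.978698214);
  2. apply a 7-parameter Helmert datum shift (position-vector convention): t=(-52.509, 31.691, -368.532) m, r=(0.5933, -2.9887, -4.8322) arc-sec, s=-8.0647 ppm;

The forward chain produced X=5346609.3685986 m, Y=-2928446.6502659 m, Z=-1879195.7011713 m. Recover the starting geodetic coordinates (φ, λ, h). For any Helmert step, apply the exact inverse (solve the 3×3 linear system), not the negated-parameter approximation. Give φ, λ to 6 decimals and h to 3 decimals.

φ=-17.239741°, λ=-28.709266°, h=2818.133 m

start: X=5346609.3686, Y=-2928446.6503, Z=-1879195.7012 m
→ Helmert⁻¹: X=5346746.3761, Y=-2928382.1041, Z=-1878911.3706
→ geod (Bowring, a=6378206.400): φ=-17.23974100°, λ=-28.70926600°, h=2818.1330 m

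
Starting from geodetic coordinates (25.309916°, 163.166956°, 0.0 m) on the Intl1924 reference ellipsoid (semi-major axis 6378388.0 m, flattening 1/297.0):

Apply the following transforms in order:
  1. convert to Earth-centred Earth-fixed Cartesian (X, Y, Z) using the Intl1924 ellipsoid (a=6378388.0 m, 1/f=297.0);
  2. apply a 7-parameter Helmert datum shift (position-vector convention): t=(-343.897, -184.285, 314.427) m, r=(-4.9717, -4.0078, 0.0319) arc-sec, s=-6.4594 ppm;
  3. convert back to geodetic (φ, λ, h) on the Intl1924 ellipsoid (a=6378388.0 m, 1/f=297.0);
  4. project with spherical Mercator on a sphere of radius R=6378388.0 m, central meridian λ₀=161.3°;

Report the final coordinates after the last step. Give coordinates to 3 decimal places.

E=208090.571 m, N=2913977.544 m

start: φ=25.309916°, λ=163.166956°, h=0.000 m
→ ECEF (a=6378388.000, f=1/297.0): X=-5522448.3067, Y=1670801.3153, Z=2710186.0085
→ Helmert 7p (PV): X=-5522809.4500, Y=1670670.7083, Z=2710335.3550
→ geod (Bowring, a=6378388.000): φ=25.30994668°, λ=163.16923585°, h=342.1487 m
→ merc (R=6378388.0, λ₀=161.3°): E=208090.5714, N=2913977.5441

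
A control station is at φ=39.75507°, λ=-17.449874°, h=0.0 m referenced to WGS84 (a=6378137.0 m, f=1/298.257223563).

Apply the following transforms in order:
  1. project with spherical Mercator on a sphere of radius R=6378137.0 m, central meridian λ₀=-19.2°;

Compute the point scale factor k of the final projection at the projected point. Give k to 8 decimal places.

1.30075337

start: φ=39.755070°, λ=-17.449874°, h=0.000 m
→ into merc (λ₀=-19.2°): φ=39.75507000°, λ−λ₀=1.75012600°
scale k = 1.30075337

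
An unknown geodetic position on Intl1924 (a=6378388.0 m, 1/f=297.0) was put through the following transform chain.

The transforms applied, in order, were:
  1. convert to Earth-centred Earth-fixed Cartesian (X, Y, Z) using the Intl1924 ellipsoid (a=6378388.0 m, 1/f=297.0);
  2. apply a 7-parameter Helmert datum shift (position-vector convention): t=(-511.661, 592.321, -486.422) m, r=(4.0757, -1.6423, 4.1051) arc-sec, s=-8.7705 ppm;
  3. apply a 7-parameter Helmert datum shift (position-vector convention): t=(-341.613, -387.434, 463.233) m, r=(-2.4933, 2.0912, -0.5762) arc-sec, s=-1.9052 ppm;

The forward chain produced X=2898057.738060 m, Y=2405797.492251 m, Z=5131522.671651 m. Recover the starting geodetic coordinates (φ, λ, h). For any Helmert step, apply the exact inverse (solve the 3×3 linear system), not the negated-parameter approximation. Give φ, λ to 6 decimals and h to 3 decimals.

start: X=2898057.7381, Y=2405797.4923, Z=5131522.6717 m
→ Helmert⁻¹: X=2898346.1300, Y=2406135.5827, Z=5131127.6841
→ Helmert⁻¹: X=2898971.9505, Y=2405608.0620, Z=5131588.4976
→ geod (Bowring, a=6378388.000): φ=53.90178600°, λ=39.68636900°, h=1453.3600 m

φ=53.901786°, λ=39.686369°, h=1453.360 m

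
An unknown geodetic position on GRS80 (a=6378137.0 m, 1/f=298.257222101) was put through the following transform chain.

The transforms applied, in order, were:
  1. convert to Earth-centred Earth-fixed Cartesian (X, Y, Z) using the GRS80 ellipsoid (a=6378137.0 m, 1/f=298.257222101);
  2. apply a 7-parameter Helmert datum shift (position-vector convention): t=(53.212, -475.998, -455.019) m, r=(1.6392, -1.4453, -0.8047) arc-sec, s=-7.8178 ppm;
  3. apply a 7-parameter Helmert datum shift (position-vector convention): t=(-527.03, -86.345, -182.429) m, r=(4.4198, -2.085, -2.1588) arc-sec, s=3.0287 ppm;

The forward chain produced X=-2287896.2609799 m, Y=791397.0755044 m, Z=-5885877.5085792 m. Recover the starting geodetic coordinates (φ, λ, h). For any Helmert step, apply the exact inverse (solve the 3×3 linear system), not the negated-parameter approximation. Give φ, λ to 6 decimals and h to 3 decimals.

start: X=-2287896.2610, Y=791397.0755, Z=-5885877.5086 m
→ Helmert⁻¹: X=-2287430.0800, Y=791330.9658, Z=-5885671.0879
→ Helmert⁻¹: X=-2287545.5021, Y=791757.4591, Z=-5885252.3420
→ geod (Bowring, a=6378137.000): φ=-67.77689900°, λ=160.90841400°, h=3808.6210 m

φ=-67.776899°, λ=160.908414°, h=3808.621 m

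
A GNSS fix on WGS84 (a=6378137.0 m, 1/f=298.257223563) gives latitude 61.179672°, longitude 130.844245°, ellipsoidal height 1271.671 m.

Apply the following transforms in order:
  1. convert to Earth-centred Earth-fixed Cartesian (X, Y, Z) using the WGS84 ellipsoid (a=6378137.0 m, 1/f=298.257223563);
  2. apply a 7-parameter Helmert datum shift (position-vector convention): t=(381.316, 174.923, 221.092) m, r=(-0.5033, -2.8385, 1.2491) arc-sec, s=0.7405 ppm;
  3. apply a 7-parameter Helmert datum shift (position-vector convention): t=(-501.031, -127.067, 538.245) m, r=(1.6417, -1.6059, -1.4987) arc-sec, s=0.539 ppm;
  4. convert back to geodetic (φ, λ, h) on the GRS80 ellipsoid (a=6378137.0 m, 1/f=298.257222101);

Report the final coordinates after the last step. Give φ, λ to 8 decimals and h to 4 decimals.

start: φ=61.179672°, λ=130.844245°, h=1271.671 m
→ ECEF (a=6378137.000, f=1/298.257223563): X=-2016439.4266, Y=2332423.7742, Z=5566135.6462
→ Helmert 7p (PV): X=-2016150.3266, Y=2332601.7950, Z=5566327.4195
→ Helmert 7p (PV): X=-2016678.8332, Y=2332446.3309, Z=5566871.5334
→ geod (Bowring, a=6378137.000): φ=61.18148968°, λ=130.84733625°, h=2000.1178 m

φ=61.18148968°, λ=130.84733625°, h=2000.1178 m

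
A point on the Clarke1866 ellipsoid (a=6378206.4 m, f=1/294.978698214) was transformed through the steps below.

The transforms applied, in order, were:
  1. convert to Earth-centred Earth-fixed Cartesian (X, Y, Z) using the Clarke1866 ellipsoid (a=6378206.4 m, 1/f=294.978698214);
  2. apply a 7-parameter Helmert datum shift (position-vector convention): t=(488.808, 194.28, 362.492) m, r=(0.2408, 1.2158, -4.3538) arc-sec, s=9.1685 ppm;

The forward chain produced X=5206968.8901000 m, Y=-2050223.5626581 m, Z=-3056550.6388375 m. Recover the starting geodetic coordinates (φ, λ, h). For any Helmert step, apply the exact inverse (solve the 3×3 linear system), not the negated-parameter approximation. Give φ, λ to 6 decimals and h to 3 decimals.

φ=-28.811326°, λ=-21.494287°, h=2958.895 m

start: X=5206968.8901, Y=-2050223.5627, Z=-3056550.6388 m
→ Helmert⁻¹: X=5206493.6423, Y=-2050292.7145, Z=-3056852.0212
→ geod (Bowring, a=6378206.400): φ=-28.81132600°, λ=-21.49428700°, h=2958.8950 m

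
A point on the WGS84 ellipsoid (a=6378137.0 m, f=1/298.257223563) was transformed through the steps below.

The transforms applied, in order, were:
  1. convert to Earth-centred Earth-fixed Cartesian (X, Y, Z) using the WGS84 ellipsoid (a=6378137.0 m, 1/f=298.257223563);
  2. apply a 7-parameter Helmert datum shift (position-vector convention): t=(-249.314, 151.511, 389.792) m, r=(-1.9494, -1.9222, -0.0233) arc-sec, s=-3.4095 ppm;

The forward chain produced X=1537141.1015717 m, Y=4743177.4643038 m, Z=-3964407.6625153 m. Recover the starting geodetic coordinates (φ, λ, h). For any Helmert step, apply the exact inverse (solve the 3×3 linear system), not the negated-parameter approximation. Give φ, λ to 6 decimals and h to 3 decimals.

start: X=1537141.1016, Y=4743177.4643, Z=-3964407.6625 m
→ Helmert⁻¹: X=1537358.1734, Y=4743079.7693, Z=-3964780.4727
→ geod (Bowring, a=6378137.000): φ=-38.67867300°, λ=72.04111300°, h=396.9090 m

φ=-38.678673°, λ=72.041113°, h=396.909 m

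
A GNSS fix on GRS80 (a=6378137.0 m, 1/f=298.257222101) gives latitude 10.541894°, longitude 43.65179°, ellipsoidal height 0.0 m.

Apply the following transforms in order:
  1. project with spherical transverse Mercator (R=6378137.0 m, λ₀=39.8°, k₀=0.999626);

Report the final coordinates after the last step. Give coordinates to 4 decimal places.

start: φ=10.541894°, λ=43.651790°, h=0.000 m
→ tm (R=6378137.0, λ₀=39.8°): E=421680.8944, N=1175675.4498

E=421680.8944 m, N=1175675.4498 m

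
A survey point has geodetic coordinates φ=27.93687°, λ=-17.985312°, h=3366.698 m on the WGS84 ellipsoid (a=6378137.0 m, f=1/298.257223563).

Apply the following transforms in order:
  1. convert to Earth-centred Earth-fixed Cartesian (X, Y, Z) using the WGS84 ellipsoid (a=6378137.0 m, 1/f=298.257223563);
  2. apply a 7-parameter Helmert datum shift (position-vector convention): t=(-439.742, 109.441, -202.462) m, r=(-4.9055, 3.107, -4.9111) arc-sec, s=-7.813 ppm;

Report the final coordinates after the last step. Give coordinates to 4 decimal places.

start: φ=27.936870°, λ=-17.985312°, h=3366.698 m
→ ECEF (a=6378137.000, f=1/298.257223563): X=5366284.1198, Y=-1742090.6314, Z=2971903.6607
→ Helmert 7p (PV): X=5365805.7387, Y=-1742024.6691, Z=2971638.5776

X=5365805.7387 m, Y=-1742024.6691 m, Z=2971638.5776 m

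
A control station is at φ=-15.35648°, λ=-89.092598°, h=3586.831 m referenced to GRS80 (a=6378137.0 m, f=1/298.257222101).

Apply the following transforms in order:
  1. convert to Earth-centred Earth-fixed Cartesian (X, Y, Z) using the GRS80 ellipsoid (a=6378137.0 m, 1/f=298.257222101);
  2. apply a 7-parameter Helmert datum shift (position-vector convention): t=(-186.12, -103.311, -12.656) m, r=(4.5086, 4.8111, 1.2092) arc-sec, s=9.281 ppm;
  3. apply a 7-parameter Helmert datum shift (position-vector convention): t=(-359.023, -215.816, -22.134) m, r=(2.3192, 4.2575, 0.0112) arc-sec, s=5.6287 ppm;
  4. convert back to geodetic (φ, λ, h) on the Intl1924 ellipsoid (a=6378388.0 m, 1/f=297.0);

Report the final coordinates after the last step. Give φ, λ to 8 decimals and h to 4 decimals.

start: φ=-15.356480°, λ=-89.092598°, h=3586.831 m
→ ECEF (a=6378137.000, f=1/298.257222101): X=97478.6726, Y=-6154548.4574, Z=-1679118.6368
→ Helmert 7p (PV): X=97290.3723, Y=-6154671.6143, Z=-1679283.6797
→ Helmert 7p (PV): X=96897.5689, Y=-6154903.1862, Z=-1679386.4763
→ geod (Bowring, a=6378388.000): φ=-15.35840657°, λ=-89.09805841°, h=3746.3265 m

φ=-15.35840657°, λ=-89.09805841°, h=3746.3265 m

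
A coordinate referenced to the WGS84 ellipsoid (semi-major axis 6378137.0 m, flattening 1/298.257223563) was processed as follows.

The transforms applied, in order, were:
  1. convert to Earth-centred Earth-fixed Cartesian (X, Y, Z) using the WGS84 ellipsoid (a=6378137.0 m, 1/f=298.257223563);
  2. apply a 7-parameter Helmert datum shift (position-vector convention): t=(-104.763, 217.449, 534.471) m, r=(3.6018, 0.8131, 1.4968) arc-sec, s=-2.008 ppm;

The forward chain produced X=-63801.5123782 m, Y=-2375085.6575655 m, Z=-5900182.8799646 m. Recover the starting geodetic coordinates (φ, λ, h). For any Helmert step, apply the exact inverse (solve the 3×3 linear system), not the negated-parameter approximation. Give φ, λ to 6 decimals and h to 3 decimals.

φ=-68.197879°, λ=-91.535879°, h=1467.393 m

start: X=-63801.5124, Y=-2375085.6576, Z=-5900182.8800 m
→ Helmert⁻¹: X=-63690.8543, Y=-2375410.4519, Z=-5900687.9712
→ geod (Bowring, a=6378137.000): φ=-68.19787900°, λ=-91.53587900°, h=1467.3930 m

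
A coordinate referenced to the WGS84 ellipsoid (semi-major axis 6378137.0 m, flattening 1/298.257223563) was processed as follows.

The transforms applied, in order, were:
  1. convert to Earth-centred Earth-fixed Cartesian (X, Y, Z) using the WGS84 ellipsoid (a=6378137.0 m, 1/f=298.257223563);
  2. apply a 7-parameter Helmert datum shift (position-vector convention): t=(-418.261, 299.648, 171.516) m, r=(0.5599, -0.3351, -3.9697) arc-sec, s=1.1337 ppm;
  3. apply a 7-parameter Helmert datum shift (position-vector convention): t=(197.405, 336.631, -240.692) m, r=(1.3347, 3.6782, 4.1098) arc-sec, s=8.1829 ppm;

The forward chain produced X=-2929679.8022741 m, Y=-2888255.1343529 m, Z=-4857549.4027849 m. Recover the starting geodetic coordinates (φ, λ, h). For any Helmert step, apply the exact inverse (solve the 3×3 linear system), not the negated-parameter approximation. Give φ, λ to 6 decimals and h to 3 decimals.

φ=-49.925324°, λ=-135.398306°, h=13.179 m

start: X=-2929679.8023, Y=-2888255.1344, Z=-4857549.4028 m
→ Helmert⁻¹: X=-2929824.1690, Y=-2888541.1828, Z=-4857302.5189
→ Helmert⁻¹: X=-2929354.8795, Y=-2888907.1185, Z=-4857455.9271
→ geod (Bowring, a=6378137.000): φ=-49.92532400°, λ=-135.39830600°, h=13.1790 m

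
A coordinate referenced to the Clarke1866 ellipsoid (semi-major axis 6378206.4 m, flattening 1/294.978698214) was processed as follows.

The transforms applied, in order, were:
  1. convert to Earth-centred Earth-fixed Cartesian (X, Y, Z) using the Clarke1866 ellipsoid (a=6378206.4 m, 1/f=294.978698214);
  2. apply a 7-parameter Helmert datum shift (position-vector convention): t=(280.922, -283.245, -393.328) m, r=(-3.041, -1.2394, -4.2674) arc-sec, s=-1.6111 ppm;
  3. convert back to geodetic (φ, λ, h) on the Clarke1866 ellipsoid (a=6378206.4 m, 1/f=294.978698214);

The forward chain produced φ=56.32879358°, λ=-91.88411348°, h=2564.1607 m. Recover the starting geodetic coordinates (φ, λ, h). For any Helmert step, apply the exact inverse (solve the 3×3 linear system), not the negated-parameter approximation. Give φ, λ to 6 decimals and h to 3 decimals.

φ=56.331966°, λ=-91.887061°, h=2749.655 m

start: φ=56.328794°, λ=-91.884113°, h=2564.161 m
→ ECEF (a=6378206.400, f=1/294.978698214): X=-116585.1016, Y=-3544068.0314, Z=5286759.6466
→ Helmert⁻¹: X=-116761.1239, Y=-3543870.8603, Z=5287109.9464
→ geod (Bowring, a=6378206.400): φ=56.33196600°, λ=-91.88706100°, h=2749.6550 m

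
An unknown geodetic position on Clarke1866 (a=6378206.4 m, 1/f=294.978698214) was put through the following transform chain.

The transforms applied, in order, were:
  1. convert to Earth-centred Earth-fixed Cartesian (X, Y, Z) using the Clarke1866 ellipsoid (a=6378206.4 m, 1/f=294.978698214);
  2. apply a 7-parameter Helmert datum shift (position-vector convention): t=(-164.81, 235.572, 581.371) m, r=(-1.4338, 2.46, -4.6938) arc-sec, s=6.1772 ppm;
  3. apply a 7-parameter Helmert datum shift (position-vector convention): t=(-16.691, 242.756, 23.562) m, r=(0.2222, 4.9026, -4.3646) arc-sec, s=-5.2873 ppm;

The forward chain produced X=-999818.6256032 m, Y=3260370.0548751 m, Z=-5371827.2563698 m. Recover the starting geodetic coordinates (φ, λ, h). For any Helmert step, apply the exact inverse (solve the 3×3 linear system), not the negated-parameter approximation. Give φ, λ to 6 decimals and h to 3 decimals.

start: X=-999818.6256, Y=3260370.0549, Z=-5371827.2564 m
→ Helmert⁻¹: X=-999748.5235, Y=3260117.5945, Z=-5371906.4956
→ Helmert⁻¹: X=-999587.6473, Y=3259876.4841, Z=-5372443.9411
→ geod (Bowring, a=6378206.400): φ=-57.77403300°, λ=107.04729900°, h=336.5220 m

φ=-57.774033°, λ=107.047299°, h=336.522 m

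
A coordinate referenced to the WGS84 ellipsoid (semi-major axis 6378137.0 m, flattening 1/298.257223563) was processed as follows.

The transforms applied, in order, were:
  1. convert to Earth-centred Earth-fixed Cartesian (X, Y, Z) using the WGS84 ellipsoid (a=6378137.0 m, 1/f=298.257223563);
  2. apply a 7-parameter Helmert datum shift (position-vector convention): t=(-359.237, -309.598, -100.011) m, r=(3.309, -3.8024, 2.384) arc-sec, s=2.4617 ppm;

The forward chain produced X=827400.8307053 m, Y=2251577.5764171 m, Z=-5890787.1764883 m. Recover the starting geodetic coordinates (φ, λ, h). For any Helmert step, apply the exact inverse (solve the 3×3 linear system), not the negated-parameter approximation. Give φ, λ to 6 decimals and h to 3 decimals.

start: X=827400.8307, Y=2251577.5764, Z=-5890787.1765 m
→ Helmert⁻¹: X=827675.4631, Y=2251777.5629, Z=-5890724.0464
→ geod (Bowring, a=6378137.000): φ=-67.97486100°, λ=69.81832000°, h=735.6530 m

φ=-67.974861°, λ=69.818320°, h=735.653 m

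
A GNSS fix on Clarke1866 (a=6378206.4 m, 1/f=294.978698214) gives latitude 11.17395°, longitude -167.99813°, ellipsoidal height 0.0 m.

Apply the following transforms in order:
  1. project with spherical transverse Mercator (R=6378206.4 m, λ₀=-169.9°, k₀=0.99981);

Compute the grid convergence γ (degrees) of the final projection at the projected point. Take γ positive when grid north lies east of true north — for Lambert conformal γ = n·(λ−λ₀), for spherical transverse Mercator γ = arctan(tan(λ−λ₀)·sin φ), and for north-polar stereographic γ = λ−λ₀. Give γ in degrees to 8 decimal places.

0.36869055

start: φ=11.173950°, λ=-167.998130°, h=0.000 m
→ into tm (λ₀=-169.9°): φ=11.17395000°, λ−λ₀=1.90187000°
convergence γ = 0.36869055°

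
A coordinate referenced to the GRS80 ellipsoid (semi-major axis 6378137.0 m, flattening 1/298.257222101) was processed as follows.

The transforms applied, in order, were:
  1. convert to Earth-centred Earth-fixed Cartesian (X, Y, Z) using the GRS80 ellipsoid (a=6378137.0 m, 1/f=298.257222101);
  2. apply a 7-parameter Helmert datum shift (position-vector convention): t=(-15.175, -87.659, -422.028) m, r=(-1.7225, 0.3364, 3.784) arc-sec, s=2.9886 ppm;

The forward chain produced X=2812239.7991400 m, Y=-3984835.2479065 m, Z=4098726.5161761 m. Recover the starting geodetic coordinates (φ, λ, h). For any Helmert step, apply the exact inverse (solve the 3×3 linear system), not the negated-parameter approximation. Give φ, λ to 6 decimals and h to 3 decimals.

start: X=2812239.7991, Y=-3984835.2479, Z=4098726.5162 m
→ Helmert⁻¹: X=2812166.7812, Y=-3984821.5016, Z=4099107.6030
→ geod (Bowring, a=6378137.000): φ=40.23542700°, λ=-54.78863000°, h=1751.5490 m

φ=40.235427°, λ=-54.788630°, h=1751.549 m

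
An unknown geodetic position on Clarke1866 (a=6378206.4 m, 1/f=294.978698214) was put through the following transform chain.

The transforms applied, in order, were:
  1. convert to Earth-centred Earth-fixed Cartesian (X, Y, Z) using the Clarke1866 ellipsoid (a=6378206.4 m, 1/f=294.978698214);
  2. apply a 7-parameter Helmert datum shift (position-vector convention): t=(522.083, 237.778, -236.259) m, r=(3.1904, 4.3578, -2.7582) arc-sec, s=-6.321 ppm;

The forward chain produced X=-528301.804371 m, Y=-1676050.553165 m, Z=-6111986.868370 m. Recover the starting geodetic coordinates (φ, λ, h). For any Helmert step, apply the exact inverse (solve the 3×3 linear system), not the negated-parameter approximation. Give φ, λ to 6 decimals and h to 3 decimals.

φ=-74.057458°, λ=-107.503377°, h=1300.626 m

start: X=-528301.8044, Y=-1676050.5532, Z=-6111986.8684 m
→ Helmert⁻¹: X=-528675.6883, Y=-1676400.5304, Z=-6111774.4817
→ geod (Bowring, a=6378206.400): φ=-74.05745800°, λ=-107.50337700°, h=1300.6260 m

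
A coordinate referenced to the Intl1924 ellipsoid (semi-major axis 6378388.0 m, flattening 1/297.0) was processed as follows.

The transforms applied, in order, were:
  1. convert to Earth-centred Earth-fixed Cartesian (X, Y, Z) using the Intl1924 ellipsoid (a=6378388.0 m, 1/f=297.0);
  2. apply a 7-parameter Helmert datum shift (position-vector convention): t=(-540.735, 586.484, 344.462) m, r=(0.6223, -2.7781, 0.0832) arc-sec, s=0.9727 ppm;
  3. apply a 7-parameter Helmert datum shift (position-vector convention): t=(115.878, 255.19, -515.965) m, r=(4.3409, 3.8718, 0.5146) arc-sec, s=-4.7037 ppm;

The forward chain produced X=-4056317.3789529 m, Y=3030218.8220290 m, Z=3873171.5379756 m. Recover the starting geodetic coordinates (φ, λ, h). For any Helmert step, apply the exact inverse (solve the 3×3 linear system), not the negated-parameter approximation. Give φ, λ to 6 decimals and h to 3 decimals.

φ=37.606093°, λ=143.242793°, h=3771.222 m

start: X=-4056317.3790, Y=3030218.8220, Z=3873171.5380 m
→ Helmert⁻¹: X=-4056517.4885, Y=3030069.5248, Z=3873565.8101
→ Helmert⁻¹: X=-4055919.4188, Y=3029493.4157, Z=3873263.0683
→ geod (Bowring, a=6378388.000): φ=37.60609300°, λ=143.24279300°, h=3771.2220 m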